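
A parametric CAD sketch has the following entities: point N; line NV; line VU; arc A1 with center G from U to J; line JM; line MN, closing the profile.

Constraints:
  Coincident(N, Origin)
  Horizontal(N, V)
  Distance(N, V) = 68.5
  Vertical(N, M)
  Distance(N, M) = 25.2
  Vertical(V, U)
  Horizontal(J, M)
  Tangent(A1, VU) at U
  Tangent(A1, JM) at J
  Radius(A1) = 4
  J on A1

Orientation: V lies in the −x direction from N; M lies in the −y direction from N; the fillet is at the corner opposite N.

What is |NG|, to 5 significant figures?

67.895

N is at the origin; N and V share the same y with |NV| = 68.5 and V on the −x side, so V = (-68.500, 0.0000). NM is vertical with |NM| = 25.2 and M on the −y side, so M = (0.0000, -25.200). The virtual corner opposite N is at (-68.500, -25.200). Tangency of A1 to VU means the radius GU is perpendicular to VU and A1 meets JM tangentially, so GJ is at right angles to JM, with radius 4.0, so the center G sits 4.0 in from both sides at G = (-64.500, -21.200). Then |NG| = |G − N| = 67.895.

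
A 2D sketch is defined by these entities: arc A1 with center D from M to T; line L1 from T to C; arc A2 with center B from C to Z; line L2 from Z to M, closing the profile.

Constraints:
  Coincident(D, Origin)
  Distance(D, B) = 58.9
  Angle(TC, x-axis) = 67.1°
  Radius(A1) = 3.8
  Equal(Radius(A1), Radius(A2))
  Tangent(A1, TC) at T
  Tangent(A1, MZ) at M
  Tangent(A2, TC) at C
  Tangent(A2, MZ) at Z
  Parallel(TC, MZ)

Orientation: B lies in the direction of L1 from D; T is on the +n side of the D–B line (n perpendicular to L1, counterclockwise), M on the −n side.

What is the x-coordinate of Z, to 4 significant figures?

26.42

The slot axis is L1's direction at 67.1°, so u = (cos 67.1°, sin 67.1°) = (0.3891, 0.9212) and n = (−sin 67.1°, cos 67.1°) = (-0.9212, 0.3891). D is at the origin and B lies 58.9 along u from D, so B = 58.9·u = (22.92, 54.26). Tangency of A1 to both parallel lines with radius 3.8 puts T and M at D ± 3.8·n: T = (-3.501, 1.479), M = (3.501, -1.479). Equal radii place C and Z the same way about B: C = B + 3.8·n = (19.42, 55.74), Z = B − 3.8·n = (26.42, 52.78). So Z.x = 26.42.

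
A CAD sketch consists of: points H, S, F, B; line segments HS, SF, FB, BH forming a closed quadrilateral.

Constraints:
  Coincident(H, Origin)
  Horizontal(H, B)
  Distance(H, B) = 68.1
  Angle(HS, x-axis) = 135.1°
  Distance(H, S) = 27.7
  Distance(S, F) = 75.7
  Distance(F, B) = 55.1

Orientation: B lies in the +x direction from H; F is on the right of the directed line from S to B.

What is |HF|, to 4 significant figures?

48.19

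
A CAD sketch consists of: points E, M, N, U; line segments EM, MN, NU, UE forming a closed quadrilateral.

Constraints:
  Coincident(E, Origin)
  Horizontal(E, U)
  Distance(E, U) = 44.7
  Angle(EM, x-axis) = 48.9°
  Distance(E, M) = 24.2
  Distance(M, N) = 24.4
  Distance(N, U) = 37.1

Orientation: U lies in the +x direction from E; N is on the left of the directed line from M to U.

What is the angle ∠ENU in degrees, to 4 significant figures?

61.19°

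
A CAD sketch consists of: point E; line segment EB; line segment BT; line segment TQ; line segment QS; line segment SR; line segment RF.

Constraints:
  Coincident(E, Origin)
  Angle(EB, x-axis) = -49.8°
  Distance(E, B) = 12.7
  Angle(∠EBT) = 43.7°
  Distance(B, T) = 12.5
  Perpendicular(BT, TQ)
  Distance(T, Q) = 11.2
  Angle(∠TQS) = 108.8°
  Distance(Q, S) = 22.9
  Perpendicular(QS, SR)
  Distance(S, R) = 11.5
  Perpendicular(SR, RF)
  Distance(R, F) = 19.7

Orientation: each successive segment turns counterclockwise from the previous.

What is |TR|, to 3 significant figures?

26.5

E is at the origin; EB runs at -49.8° with length 12.7, so B = (8.20, -9.70). ∠EBT = 43.7° gives BT at 86.5° from the x-axis; with |BT| = 12.5, T = (8.96, 2.78). The perpendicularity gives TQ at right angles to BT, so TQ runs at 176°; with |TQ| = 11.2, Q = (-2.22, 3.46). ∠TQS = 108.8° gives QS at -112° from the x-axis; with |QS| = 22.9, S = (-10.9, -17.7). The perpendicularity gives SR at right angles to QS, so SR runs at -22.3°; with |SR| = 11.5, R = (-0.268, -22.1). Then |TR| = |R − T| = 26.5.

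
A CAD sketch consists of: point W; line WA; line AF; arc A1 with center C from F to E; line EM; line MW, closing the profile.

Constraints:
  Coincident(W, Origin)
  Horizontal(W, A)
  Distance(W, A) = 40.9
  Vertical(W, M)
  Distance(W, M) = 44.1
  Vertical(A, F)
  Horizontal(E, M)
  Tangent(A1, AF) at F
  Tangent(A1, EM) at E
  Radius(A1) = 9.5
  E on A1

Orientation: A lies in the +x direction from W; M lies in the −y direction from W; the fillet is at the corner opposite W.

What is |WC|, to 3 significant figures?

46.7

W is at the origin; W and A share the same y with |WA| = 40.9 and A on the +x side, so A = (40.9, 0.00). WM is vertical with |WM| = 44.1 and M on the −y side, so M = (0.00, -44.1). The virtual corner opposite W is at (40.9, -44.1). Since A1 is tangent to AF there, CF ⟂ AF and the tangent condition forces CE to be normal to EM, with radius 9.5, so the center C sits 9.5 in from both sides at C = (31.4, -34.6). Then |WC| = |C − W| = 46.7.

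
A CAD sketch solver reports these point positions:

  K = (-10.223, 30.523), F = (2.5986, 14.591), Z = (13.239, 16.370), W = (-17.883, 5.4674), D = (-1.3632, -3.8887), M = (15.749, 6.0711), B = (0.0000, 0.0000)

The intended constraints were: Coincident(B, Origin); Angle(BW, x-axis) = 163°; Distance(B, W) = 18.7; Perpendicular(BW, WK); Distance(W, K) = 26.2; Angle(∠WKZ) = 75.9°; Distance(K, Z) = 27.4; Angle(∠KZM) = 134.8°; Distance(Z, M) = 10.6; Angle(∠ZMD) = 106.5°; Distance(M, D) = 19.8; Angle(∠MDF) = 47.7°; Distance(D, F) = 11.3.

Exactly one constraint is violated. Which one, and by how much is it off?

Distance(D, F) = 11.3 — off by 7.60.

B = (0.00, 0.00) ✓; BW at 163.0° ✓; |BW| = 18.70 ✓; ∠(BW, WK) = 90.00° ✓; |WK| = 26.20 ✓; ∠WKZ = 75.90° ✓; |KZ| = 27.40 ✓; ∠KZM = 134.8° ✓; |ZM| = 10.60 ✓; ∠ZMD = 106.5° ✓; |MD| = 19.80 ✓; ∠MDF = 47.70° ✓; |DF| = 18.90 ✗.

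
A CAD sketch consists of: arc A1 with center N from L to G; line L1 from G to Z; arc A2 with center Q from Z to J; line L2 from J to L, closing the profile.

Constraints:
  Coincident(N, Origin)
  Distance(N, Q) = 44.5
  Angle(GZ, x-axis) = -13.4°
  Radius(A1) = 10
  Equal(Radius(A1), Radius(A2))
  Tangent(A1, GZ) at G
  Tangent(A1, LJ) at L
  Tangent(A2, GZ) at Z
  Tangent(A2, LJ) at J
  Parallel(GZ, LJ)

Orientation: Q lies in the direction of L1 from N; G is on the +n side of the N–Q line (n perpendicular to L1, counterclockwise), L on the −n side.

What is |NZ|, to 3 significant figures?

45.6

Tangency of A1 to both parallel lines with radius 10.0 puts G and L at N ± 10.0·n: G = (2.32, 9.73), L = (-2.32, -9.73). Equal radii place Z and J the same way about Q: Z = Q + 10.0·n = (45.6, -0.585), J = Q − 10.0·n = (41.0, -20.0). Then |NZ| = |Z − N| = 45.6.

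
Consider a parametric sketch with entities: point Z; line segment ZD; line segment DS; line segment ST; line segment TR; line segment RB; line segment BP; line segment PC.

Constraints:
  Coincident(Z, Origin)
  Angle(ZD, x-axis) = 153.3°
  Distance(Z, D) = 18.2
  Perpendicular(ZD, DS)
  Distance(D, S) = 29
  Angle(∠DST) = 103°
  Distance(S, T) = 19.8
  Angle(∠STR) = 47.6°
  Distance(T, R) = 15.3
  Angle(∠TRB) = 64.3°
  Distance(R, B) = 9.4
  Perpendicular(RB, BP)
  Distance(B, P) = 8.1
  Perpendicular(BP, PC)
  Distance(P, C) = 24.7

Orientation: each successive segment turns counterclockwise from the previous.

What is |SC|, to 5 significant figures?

31.946

RB is perpendicular to BP, so BP runs at -61.600°; with |BP| = 8.1, P = (-19.192, -26.691). BP is perpendicular to PC, so PC runs at 28.400°; with |PC| = 24.7, C = (2.5350, -14.943). Then |SC| = |C − S| = 31.946.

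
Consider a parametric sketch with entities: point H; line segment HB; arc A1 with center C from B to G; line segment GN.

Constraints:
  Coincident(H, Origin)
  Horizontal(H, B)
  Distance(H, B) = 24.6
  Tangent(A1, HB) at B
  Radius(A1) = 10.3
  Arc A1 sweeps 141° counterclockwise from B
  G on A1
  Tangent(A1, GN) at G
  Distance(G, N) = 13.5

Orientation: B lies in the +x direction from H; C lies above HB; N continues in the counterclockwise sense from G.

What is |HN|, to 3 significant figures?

33.8

On A1, B sits at bearing -90° from C; a 141° counterclockwise sweep puts G at bearing 51°, so G = C + 10.3·(cos 51°, sin 51°) = (31.1, 18.3). Since A1 is tangent to GN there, CG ⟂ GN, so GN runs along (−sin 51°, cos 51°); with |GN| = 13.5, N = (20.6, 26.8). Then |HN| = |N − H| = 33.8.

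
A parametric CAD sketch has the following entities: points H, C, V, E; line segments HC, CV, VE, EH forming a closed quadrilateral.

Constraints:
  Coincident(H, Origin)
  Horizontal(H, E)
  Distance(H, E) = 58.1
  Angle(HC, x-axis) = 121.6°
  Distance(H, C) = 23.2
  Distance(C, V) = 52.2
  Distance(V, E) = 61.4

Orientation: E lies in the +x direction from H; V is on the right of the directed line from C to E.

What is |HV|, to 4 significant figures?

30.07

Checks: |CV| = 52.20 ✓; |VE| = 61.40 ✓.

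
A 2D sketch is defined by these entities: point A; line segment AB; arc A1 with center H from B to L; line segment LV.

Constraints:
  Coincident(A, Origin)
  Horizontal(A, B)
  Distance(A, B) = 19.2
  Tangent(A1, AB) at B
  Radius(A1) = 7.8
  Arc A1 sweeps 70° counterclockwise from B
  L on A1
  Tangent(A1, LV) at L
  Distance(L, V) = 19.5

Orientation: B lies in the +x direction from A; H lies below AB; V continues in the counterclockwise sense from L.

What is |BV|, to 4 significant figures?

27.32

On A1, B sits at bearing 90° from H; a 70° counterclockwise sweep puts L at bearing 160°, so L = H + 7.8·(cos 160°, sin 160°) = (11.87, -5.132). Since A1 is tangent to LV there, HL ⟂ LV, so LV runs along (−sin 160°, cos 160°); with |LV| = 19.5, V = (5.201, -23.46). Then |BV| = |V − B| = 27.32.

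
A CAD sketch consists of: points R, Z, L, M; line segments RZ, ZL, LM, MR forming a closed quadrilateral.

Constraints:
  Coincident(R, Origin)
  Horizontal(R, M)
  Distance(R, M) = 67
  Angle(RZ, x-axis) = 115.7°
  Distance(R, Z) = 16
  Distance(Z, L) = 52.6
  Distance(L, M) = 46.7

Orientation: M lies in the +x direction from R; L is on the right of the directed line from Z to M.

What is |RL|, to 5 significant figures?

37.422

Checks: |ZL| = 52.60 ✓; |LM| = 46.70 ✓.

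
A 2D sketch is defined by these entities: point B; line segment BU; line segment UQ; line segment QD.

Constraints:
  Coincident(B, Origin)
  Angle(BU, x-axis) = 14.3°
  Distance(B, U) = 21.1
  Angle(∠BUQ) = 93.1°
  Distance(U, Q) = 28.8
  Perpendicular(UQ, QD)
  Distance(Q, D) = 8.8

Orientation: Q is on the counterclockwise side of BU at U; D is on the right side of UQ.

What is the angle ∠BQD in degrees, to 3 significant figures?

125°

B is at the origin; BU runs at 14.3° with length 21.1, so U = 21.1·(cos 14.3°, sin 14.3°) = (20.4, 5.21). ∠BUQ = 93.1°, so UQ runs at 14.3° + (180° − 93.1°) = 101° from the x-axis; with |UQ| = 28.8, Q = U + 28.8·(cos 101°, sin 101°) = (14.9, 33.5). UQ ⟂ QD; with |QD| = 8.8 on the right of UQ, D = Q + 8.8·(0.981, 0.194) = (23.5, 35.2). Then cos ∠BQD = QB·QD / (|QB||QD|), giving 125°.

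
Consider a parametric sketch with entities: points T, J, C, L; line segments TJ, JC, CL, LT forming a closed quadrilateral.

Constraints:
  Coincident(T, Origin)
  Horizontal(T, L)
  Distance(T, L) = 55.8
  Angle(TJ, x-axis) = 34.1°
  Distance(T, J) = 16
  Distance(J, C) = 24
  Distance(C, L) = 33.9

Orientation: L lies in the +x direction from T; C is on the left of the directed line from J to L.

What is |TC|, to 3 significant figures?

40.0

Checks: T = (0.00, 0.00) ✓; |JC| = 24.00 ✓; |CL| = 33.90 ✓.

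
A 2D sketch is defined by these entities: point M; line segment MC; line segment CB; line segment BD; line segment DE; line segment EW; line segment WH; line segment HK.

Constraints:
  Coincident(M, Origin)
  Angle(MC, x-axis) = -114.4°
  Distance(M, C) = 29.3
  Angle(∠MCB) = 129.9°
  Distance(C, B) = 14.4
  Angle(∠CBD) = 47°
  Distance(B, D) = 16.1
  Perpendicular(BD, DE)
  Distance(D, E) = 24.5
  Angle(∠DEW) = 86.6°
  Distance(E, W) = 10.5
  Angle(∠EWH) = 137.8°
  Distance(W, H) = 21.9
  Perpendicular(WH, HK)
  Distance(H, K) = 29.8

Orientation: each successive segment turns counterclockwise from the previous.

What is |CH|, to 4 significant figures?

19.66

M is at the origin; MC runs at -114.4° with length 29.3, so C = (-12.10, -26.68). ∠MCB = 129.9° gives CB at -64.30° from the x-axis; with |CB| = 14.4, B = (-5.859, -39.66). ∠CBD = 47.0° gives BD at 68.70° from the x-axis; with |BD| = 16.1, D = (-0.01092, -24.66). BD ⟂ DE, so DE runs at 158.7°; with |DE| = 24.5, E = (-22.84, -15.76). ∠DEW = 86.6° gives EW at -107.9° from the x-axis; with |EW| = 10.5, W = (-26.06, -25.75). ∠EWH = 137.8° gives WH at -65.70° from the x-axis; with |WH| = 21.9, H = (-17.05, -45.71). Then |CH| = |H − C| = 19.66.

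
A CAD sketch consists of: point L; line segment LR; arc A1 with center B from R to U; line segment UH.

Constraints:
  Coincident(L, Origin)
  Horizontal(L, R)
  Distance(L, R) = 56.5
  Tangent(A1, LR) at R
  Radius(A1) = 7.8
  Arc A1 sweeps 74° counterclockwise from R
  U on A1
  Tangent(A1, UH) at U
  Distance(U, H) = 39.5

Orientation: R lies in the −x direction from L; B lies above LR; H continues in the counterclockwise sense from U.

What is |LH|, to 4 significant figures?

57.93

L is at the origin; L and R share the same y with |LR| = 56.5 and R on the −x side, so R = (-56.50, 0.000). Since A1 is tangent to LR there, BR ⟂ LR, so B = R + (0, 7.8) = (-56.50, 7.800). On A1, R sits at bearing -90° from B; a 74° counterclockwise sweep puts U at bearing -16°, so U = B + 7.8·(cos -16°, sin -16°) = (-49.00, 5.650). The tangent condition forces BU to be normal to UH, so UH runs along (−sin -16°, cos -16°); with |UH| = 39.5, H = (-38.11, 43.62). Then |LH| = |H − L| = 57.93.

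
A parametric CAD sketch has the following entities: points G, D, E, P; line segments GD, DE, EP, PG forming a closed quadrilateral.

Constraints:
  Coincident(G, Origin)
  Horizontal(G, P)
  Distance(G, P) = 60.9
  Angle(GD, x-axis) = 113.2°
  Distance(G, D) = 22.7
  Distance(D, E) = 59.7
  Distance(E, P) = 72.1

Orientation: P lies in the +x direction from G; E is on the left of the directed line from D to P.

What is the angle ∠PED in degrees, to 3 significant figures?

66.4°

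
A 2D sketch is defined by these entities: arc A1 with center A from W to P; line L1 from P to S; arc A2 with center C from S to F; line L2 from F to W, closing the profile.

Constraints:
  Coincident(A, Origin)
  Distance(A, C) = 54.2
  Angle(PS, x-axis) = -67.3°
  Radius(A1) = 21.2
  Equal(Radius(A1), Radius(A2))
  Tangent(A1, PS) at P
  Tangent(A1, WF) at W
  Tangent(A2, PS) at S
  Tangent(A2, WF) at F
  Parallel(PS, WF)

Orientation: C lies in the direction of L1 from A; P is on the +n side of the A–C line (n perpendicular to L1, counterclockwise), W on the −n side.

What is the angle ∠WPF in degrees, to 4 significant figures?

51.96°

Tangency of A1 to both parallel lines with radius 21.2 puts P and W at A ± 21.2·n: P = (19.56, 8.181), W = (-19.56, -8.181). Equal radii place S and F the same way about C: S = C + 21.2·n = (40.47, -41.82), F = C − 21.2·n = (1.358, -58.18). Then cos ∠WPF = PW·PF / (|PW||PF|), giving 51.96°.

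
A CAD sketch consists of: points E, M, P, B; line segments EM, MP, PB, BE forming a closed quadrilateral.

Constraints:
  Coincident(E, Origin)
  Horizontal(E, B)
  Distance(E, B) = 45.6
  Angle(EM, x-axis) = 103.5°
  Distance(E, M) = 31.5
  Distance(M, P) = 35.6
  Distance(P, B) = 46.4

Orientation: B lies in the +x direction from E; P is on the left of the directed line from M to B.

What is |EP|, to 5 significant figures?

49.733

Checks: |MP| = 35.60 ✓; |PB| = 46.40 ✓.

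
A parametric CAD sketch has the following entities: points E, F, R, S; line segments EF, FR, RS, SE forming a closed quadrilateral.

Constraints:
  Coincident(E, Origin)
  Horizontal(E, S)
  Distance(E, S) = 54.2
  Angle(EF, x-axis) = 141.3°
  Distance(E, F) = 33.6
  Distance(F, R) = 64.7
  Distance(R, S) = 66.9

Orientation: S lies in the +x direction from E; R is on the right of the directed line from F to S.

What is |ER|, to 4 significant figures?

38.40

E is at the origin; ES is horizontal with |ES| = 54.2 and S in +x, so S = (54.2, 0). EF runs at 141.3° with |EF| = 33.6, so F = (-26.22, 21.01). R is determined by |FR| = 64.7 and |RS| = 66.9 together: it lies at the intersection of circle(F, 64.7) and circle(S, 66.9). With |FS| = 83.12, the foot of the radical line on FS is 39.82 from F and the perpendicular offset is √(64.7² − 39.82²) = 51.00. Taking the right-of-FS solution: R = (-0.5849, -38.40).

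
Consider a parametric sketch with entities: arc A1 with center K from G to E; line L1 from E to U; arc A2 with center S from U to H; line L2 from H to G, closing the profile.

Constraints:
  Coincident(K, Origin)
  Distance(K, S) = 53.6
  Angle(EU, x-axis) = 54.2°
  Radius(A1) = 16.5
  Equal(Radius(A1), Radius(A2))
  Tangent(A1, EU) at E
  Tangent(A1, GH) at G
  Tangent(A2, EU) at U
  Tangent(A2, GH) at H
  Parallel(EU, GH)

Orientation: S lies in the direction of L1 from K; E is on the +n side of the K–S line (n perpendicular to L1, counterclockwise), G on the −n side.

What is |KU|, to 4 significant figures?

56.08

The slot axis is L1's direction at 54.2°, so u = (cos 54.2°, sin 54.2°) = (0.5850, 0.8111) and n = (−sin 54.2°, cos 54.2°) = (-0.8111, 0.5850). K is at the origin and S lies 53.6 along u from K, so S = 53.6·u = (31.35, 43.47). Tangency of A1 to both parallel lines with radius 16.5 puts E and G at K ± 16.5·n: E = (-13.38, 9.652), G = (13.38, -9.652). Equal radii place U and H the same way about S: U = S + 16.5·n = (17.97, 53.12), H = S − 16.5·n = (44.74, 33.82). Then |KU| = |U − K| = 56.08.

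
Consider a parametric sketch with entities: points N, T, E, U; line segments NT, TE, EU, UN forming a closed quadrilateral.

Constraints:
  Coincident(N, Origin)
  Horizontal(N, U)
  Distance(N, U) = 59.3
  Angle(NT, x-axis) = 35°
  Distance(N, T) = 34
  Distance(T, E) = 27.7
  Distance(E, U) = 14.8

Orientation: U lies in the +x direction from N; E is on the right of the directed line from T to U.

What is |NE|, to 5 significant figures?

44.778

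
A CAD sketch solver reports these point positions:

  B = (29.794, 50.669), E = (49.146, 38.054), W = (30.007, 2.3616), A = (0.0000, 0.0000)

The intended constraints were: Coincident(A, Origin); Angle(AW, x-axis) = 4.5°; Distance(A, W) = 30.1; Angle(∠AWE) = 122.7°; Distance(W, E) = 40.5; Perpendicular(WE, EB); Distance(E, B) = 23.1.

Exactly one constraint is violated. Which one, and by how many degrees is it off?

Perpendicular(WE, EB) — off by 4.90°.

A = (0.00, 0.00) ✓; AW at 4.500° ✓; |AW| = 30.10 ✓; ∠AWE = 122.7° ✓; |WE| = 40.50 ✓; ∠(WE, EB) = 85.10° ✗; |EB| = 23.10 ✓.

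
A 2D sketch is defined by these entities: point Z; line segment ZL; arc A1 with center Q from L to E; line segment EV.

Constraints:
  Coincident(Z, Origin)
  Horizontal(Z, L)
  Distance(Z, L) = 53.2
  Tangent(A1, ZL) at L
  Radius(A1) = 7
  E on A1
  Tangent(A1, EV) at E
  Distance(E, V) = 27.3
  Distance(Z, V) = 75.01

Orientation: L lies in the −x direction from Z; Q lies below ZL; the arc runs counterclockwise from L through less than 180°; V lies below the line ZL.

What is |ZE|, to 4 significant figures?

60.04

Checks: |QE| = 7.000 ✓; ∠(QE, EV) = 90.00° ✓; |EV| = 27.30 ✓; |ZV| = 75.01 ✓.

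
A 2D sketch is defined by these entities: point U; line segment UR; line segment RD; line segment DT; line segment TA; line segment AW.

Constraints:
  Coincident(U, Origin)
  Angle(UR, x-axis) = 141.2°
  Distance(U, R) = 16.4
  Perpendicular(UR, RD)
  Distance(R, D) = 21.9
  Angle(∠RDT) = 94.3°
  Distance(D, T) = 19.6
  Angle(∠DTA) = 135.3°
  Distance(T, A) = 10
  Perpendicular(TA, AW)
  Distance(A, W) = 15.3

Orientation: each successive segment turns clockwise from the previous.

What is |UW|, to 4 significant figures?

5.304

U is at the origin; UR runs at 141.2° with length 16.4, so R = (-12.78, 10.28). UR ⟂ RD, so RD runs at 51.20°; with |RD| = 21.9, D = (0.9415, 27.34). ∠RDT = 94.3° gives DT at -34.50° from the x-axis; with |DT| = 19.6, T = (17.09, 16.24). ∠DTA = 135.3° gives TA at -79.20° from the x-axis; with |TA| = 10.0, A = (18.97, 6.419). TA is perpendicular to AW, so AW runs at -169.2°; with |AW| = 15.3, W = (3.939, 3.552). Then |UW| = |W − U| = 5.304.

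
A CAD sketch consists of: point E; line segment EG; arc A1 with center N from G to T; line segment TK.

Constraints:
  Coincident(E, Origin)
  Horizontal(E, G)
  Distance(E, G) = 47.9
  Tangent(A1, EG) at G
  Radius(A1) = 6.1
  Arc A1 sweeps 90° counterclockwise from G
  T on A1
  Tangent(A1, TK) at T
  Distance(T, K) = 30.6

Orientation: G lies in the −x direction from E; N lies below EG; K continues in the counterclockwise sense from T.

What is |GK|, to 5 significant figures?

37.203

E is at the origin; E and G share the same y with |EG| = 47.9 and G on the −x side, so G = (-47.900, 0.0000). A1 meets EG tangentially, so NG is at right angles to EG, so N = G + (0, -6.1) = (-47.900, -6.1000). On A1, G sits at bearing 90° from N; a 90° counterclockwise sweep puts T at bearing 180°, so T = N + 6.1·(cos 180°, sin 180°) = (-54.000, -6.1000). A1 meets TK tangentially, so NT is at right angles to TK, so TK runs along (−sin 180°, cos 180°); with |TK| = 30.6, K = (-54.000, -36.700). Then |GK| = |K − G| = 37.203.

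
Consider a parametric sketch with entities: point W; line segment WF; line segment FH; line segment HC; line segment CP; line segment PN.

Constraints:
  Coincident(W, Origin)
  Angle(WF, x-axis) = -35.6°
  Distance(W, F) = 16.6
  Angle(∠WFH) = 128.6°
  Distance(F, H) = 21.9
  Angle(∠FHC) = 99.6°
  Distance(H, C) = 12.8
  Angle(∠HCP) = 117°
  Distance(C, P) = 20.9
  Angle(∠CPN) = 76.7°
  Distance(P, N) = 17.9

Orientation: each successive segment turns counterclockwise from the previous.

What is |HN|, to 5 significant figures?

23.380

W is at the origin; WF runs at -35.6° with length 16.6, so F = (13.497, -9.6632). ∠WFH = 128.6° gives FH at 15.800° from the x-axis; with |FH| = 21.9, H = (34.570, -3.7003). ∠FHC = 99.6° gives HC at 96.200° from the x-axis; with |HC| = 12.8, C = (33.188, 9.0248). ∠HCP = 117.0° gives CP at 159.20° from the x-axis; with |CP| = 20.9, P = (13.650, 16.447). ∠CPN = 76.7° gives PN at -97.500° from the x-axis; with |PN| = 17.9, N = (11.313, -1.3003). Then |HN| = |N − H| = 23.380.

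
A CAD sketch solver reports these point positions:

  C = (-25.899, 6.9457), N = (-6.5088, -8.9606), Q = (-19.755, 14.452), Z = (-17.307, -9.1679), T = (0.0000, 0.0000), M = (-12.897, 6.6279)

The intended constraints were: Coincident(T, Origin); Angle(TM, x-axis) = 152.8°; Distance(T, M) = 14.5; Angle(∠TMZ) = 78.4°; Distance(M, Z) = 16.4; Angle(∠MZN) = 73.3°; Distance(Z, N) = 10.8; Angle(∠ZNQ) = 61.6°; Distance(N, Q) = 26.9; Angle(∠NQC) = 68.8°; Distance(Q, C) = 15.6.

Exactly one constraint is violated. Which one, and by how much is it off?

Distance(Q, C) = 15.6 — off by 5.90.

T = (0.00, 0.00) ✓; TM at 152.8° ✓; |TM| = 14.50 ✓; ∠TMZ = 78.40° ✓; |MZ| = 16.40 ✓; ∠MZN = 73.30° ✓; |ZN| = 10.80 ✓; ∠ZNQ = 61.60° ✓; |NQ| = 26.90 ✓; ∠NQC = 68.80° ✓; |QC| = 9.700 ✗.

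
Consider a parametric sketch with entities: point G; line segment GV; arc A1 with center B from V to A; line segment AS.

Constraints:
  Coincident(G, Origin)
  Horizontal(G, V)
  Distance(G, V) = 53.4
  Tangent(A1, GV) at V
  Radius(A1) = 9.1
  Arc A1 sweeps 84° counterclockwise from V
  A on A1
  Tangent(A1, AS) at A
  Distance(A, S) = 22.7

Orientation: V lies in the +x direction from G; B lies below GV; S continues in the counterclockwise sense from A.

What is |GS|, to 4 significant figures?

52.02

On A1, V sits at bearing 90° from B; an 84° counterclockwise sweep puts A at bearing 174°, so A = B + 9.1·(cos 174°, sin 174°) = (44.35, -8.149). Tangency of A1 to AS means the radius BA is perpendicular to AS, so AS runs along (−sin 174°, cos 174°); with |AS| = 22.7, S = (41.98, -30.72). Then |GS| = |S − G| = 52.02.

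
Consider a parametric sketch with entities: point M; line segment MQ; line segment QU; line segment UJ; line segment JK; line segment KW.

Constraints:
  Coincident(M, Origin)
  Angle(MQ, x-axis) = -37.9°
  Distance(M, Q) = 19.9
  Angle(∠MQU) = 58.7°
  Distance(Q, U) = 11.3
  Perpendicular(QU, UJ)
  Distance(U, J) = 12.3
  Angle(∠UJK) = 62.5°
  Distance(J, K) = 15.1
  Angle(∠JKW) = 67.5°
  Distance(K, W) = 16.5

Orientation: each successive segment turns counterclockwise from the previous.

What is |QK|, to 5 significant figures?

5.7243

M is at the origin; MQ runs at -37.9° with length 19.9, so Q = (15.703, -12.224). ∠MQU = 58.7° gives QU at 83.400° from the x-axis; with |QU| = 11.3, U = (17.002, -0.99916). QU is perpendicular to UJ, so UJ runs at 173.40°; with |UJ| = 12.3, J = (4.7831, 0.41456). ∠UJK = 62.5° gives JK at -69.100° from the x-axis; with |JK| = 15.1, K = (10.170, -13.692). Then |QK| = |K − Q| = 5.7243.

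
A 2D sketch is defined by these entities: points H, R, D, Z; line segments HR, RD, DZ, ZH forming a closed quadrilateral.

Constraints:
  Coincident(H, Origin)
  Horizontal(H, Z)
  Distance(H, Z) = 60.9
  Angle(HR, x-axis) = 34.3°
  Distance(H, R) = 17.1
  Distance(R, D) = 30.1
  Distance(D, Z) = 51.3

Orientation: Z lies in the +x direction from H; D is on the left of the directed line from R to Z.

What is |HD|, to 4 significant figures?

45.41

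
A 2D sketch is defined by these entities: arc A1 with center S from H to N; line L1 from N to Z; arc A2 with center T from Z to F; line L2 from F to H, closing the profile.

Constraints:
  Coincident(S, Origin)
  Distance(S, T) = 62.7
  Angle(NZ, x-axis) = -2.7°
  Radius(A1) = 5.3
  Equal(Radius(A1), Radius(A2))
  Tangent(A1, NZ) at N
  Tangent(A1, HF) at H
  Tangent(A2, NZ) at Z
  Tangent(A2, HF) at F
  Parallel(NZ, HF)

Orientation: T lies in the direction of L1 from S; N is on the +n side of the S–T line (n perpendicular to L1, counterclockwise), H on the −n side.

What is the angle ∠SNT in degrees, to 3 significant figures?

85.2°

The slot axis is L1's direction at -2.7°, so u = (cos -2.7°, sin -2.7°) = (0.999, -0.0471) and n = (−sin -2.7°, cos -2.7°) = (0.0471, 0.999). S is at the origin and T lies 62.7 along u from S, so T = 62.7·u = (62.6, -2.95). Tangency of A1 to both parallel lines with radius 5.3 puts N and H at S ± 5.3·n: N = (0.250, 5.29), H = (-0.250, -5.29). Then cos ∠SNT = NS·NT / (|NS||NT|), giving 85.2°.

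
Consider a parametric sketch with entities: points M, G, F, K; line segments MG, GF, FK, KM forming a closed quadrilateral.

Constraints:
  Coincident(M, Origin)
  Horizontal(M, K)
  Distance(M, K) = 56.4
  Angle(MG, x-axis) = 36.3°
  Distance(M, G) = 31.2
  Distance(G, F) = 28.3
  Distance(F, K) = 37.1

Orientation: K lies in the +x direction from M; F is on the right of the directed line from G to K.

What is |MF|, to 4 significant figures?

22.59

Checks: |GF| = 28.30 ✓; |FK| = 37.10 ✓.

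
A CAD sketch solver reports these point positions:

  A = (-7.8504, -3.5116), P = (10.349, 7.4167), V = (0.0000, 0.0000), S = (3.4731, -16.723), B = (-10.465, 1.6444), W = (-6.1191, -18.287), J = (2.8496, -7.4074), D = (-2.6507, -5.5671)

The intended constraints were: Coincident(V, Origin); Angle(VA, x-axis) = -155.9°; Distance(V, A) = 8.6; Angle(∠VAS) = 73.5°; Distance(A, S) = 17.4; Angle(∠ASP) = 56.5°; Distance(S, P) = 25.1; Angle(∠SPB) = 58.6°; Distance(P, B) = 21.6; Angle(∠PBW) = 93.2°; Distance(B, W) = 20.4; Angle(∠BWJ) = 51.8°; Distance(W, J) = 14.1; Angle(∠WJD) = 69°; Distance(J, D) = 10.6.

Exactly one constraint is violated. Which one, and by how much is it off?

Distance(J, D) = 10.6 — off by 4.80.

V = (0.00, 0.00) ✓; VA at -155.9° ✓; |VA| = 8.600 ✓; ∠VAS = 73.50° ✓; |AS| = 17.40 ✓; ∠ASP = 56.50° ✓; |SP| = 25.10 ✓; ∠SPB = 58.60° ✓; |PB| = 21.60 ✓; ∠PBW = 93.20° ✓; |BW| = 20.40 ✓; ∠BWJ = 51.80° ✓; |WJ| = 14.10 ✓; ∠WJD = 69.00° ✓; |JD| = 5.800 ✗.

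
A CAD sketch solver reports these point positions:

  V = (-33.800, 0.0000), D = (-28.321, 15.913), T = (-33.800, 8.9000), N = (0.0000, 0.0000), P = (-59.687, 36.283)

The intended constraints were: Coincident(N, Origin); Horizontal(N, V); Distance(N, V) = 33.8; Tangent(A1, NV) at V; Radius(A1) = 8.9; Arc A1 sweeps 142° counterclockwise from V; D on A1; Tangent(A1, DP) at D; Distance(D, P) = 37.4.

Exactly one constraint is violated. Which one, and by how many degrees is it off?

Tangent(A1, DP) at D — off by 5.00°.

N = (0.00, 0.00) ✓; N.y = 0.00, V.y = 0.00 ✓; |NV| = 33.80 ✓; ∠(TV, VN) = 90.00° ✓; |TV| = 8.900 ✓; bearing(T→D) − bearing(T→V) = 142.0° ✓; |TD| = 8.900 ✓; ∠(TD, DP) = 85.00° ✗; |DP| = 37.40 ✓.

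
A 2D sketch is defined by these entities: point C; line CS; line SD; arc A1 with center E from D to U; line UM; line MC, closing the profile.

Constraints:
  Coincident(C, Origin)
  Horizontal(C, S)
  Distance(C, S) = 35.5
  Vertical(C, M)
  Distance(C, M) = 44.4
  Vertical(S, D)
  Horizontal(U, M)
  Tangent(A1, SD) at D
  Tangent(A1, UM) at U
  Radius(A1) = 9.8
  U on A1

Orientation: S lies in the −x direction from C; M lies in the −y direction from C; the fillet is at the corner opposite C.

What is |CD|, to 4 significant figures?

49.57

C is at the origin; C and S share the same y with |CS| = 35.5 and S on the −x side, so S = (-35.50, 0.000). CM is vertical with |CM| = 44.4 and M on the −y side, so M = (0.000, -44.40). The virtual corner opposite C is at (-35.50, -44.40). Tangency of A1 to SD means the radius ED is perpendicular to SD and since A1 is tangent to UM there, EU ⟂ UM, with radius 9.8, so the center E sits 9.8 in from both sides at E = (-25.70, -34.60). That places the tangent points at D = (-35.50, -34.60) on SD and U = (-25.70, -44.40) on UM. Then |CD| = |D − C| = 49.57.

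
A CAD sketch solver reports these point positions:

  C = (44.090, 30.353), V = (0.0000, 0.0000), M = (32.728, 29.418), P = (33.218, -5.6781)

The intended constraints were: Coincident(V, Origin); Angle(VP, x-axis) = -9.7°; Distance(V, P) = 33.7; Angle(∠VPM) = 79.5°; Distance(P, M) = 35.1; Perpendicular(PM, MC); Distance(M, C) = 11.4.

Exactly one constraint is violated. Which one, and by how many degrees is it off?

Perpendicular(PM, MC) — off by 3.90°.

V = (0.00, 0.00) ✓; VP at -9.700° ✓; |VP| = 33.70 ✓; ∠VPM = 79.50° ✓; |PM| = 35.10 ✓; ∠(PM, MC) = 86.10° ✗; |MC| = 11.40 ✓.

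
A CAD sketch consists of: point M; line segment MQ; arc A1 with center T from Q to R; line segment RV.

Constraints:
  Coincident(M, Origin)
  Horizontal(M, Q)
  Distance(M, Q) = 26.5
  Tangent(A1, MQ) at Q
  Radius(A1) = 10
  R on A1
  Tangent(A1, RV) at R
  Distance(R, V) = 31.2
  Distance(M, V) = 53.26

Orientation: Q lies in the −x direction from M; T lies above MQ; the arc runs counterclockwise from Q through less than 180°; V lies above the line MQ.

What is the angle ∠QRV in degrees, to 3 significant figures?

121°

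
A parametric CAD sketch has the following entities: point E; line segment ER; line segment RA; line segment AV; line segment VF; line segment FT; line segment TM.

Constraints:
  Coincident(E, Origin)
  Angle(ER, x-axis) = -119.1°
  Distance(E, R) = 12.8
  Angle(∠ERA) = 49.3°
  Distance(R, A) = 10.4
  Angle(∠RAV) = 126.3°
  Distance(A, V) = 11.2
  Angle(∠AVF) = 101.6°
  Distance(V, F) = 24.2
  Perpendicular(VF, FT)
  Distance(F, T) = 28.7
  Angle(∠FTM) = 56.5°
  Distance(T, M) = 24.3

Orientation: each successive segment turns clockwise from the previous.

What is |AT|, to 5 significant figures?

31.844

E is at the origin; ER runs at -119.1° with length 12.8, so R = (-6.2251, -11.184). ∠ERA = 49.3° gives RA at 110.20° from the x-axis; with |RA| = 10.4, A = (-9.8162, -1.4240). ∠RAV = 126.3° gives AV at 56.500° from the x-axis; with |AV| = 11.2, V = (-3.6345, 7.9156). ∠AVF = 101.6° gives VF at -21.900° from the x-axis; with |VF| = 24.2, F = (18.819, -1.1107). VF is perpendicular to FT, so FT runs at -111.90°; with |FT| = 28.7, T = (8.1144, -27.740). Then |AT| = |T − A| = 31.844.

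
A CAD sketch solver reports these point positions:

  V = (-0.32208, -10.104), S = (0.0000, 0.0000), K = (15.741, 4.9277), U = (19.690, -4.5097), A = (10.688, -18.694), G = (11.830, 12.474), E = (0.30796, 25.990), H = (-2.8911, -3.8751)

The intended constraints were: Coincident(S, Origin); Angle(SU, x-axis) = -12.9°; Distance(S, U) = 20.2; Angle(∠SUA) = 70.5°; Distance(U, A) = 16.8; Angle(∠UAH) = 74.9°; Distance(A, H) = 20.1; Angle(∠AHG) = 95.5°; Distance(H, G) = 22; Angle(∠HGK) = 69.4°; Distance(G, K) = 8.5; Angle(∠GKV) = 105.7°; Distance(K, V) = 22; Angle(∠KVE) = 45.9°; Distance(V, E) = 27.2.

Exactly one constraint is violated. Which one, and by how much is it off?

Distance(V, E) = 27.2 — off by 8.90.

S = (0.00, 0.00) ✓; SU at -12.90° ✓; |SU| = 20.20 ✓; ∠SUA = 70.50° ✓; |UA| = 16.80 ✓; ∠UAH = 74.90° ✓; |AH| = 20.10 ✓; ∠AHG = 95.50° ✓; |HG| = 22.00 ✓; ∠HGK = 69.40° ✓; |GK| = 8.500 ✓; ∠GKV = 105.7° ✓; |KV| = 22.00 ✓; ∠KVE = 45.90° ✓; |VE| = 36.10 ✗.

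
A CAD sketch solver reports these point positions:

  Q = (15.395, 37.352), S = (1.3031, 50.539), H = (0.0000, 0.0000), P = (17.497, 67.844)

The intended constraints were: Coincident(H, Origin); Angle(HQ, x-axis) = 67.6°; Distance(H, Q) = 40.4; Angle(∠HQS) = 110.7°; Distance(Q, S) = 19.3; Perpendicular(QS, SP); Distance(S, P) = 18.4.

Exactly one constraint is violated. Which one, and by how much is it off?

Distance(S, P) = 18.4 — off by 5.30.

H = (0.00, 0.00) ✓; HQ at 67.60° ✓; |HQ| = 40.40 ✓; ∠HQS = 110.7° ✓; |QS| = 19.30 ✓; ∠(QS, SP) = 90.00° ✓; |SP| = 23.70 ✗.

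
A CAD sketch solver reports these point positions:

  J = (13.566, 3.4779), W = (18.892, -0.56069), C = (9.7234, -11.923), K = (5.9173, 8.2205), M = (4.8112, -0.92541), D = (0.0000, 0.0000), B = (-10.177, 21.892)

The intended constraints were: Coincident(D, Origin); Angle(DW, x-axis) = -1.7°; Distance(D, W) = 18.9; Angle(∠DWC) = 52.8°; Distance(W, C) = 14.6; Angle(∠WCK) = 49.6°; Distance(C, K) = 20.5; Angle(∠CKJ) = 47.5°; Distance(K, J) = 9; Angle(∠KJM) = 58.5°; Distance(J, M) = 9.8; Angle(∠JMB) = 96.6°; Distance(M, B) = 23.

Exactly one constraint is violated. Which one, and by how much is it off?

Distance(M, B) = 23 — off by 4.30.

D = (0.00, 0.00) ✓; DW at -1.700° ✓; |DW| = 18.90 ✓; ∠DWC = 52.80° ✓; |WC| = 14.60 ✓; ∠WCK = 49.60° ✓; |CK| = 20.50 ✓; ∠CKJ = 47.50° ✓; |KJ| = 9.000 ✓; ∠KJM = 58.50° ✓; |JM| = 9.800 ✓; ∠JMB = 96.60° ✓; |MB| = 27.30 ✗.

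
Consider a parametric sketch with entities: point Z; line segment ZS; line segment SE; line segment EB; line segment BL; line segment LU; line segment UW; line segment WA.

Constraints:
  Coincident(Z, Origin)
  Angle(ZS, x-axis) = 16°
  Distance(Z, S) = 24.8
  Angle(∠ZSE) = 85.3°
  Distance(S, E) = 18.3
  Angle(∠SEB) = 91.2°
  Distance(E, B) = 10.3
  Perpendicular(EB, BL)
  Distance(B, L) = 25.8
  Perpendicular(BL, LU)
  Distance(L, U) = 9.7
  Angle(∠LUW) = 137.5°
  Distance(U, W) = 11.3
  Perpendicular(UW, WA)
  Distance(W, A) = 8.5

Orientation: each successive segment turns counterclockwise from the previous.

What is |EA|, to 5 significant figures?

12.064

Z is at the origin; ZS runs at 16.0° with length 24.8, so S = (23.839, 6.8358). ∠ZSE = 85.3° gives SE at 110.70° from the x-axis; with |SE| = 18.3, E = (17.371, 23.954). ∠SEB = 91.2° gives EB at -160.50° from the x-axis; with |EB| = 10.3, B = (7.6615, 20.516). EB ⟂ BL, so BL runs at -70.500°; with |BL| = 25.8, L = (16.274, -3.8039). BL is perpendicular to LU, so LU runs at 19.500°; with |LU| = 9.7, U = (25.417, -0.56600). ∠LUW = 137.5° gives UW at 62.000° from the x-axis; with |UW| = 11.3, W = (30.722, 9.4113). UW is perpendicular to WA, so WA runs at 152.00°; with |WA| = 8.5, A = (23.217, 13.402). Then |EA| = |A − E| = 12.064.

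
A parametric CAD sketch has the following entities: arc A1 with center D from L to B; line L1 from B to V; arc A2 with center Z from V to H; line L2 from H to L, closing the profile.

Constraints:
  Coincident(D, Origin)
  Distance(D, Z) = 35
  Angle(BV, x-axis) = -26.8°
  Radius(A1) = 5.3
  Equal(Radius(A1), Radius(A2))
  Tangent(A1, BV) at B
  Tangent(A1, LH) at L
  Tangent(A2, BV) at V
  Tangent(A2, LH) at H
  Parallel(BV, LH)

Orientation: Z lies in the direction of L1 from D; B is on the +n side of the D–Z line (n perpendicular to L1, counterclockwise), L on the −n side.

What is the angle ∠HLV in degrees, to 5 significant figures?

16.849°

The slot axis is L1's direction at -26.8°, so u = (cos -26.8°, sin -26.8°) = (0.89259, -0.45088) and n = (−sin -26.8°, cos -26.8°) = (0.45088, 0.89259). D is at the origin and Z lies 35.0 along u from D, so Z = 35.0·u = (31.241, -15.781). Tangency of A1 to both parallel lines with radius 5.3 puts B and L at D ± 5.3·n: B = (2.3897, 4.7307), L = (-2.3897, -4.7307). Equal radii place V and H the same way about Z: V = Z + 5.3·n = (33.630, -11.050), H = Z − 5.3·n = (28.851, -20.511). Then cos ∠HLV = LH·LV / (|LH||LV|), giving 16.849°.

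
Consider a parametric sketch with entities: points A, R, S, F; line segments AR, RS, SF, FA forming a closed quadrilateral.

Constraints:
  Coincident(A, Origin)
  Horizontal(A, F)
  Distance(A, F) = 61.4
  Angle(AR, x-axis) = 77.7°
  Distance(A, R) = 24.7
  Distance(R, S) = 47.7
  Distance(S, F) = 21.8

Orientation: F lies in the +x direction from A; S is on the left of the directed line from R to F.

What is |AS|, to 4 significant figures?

56.46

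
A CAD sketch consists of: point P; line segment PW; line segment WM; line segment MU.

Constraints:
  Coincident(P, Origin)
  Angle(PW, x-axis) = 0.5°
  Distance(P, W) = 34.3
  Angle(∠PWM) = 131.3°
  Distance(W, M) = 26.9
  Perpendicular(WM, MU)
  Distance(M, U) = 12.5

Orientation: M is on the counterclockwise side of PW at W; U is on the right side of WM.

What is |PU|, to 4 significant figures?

62.60

∠PWM = 131.3°, so WM runs at 0.5° + (180° − 131.3°) = 49.20° from the x-axis; with |WM| = 26.9, M = W + 26.9·(cos 49.20°, sin 49.20°) = (51.88, 20.66). WM is perpendicular to MU; with |MU| = 12.5 on the right of WM, U = M + 12.5·(0.7570, -0.6534) = (61.34, 12.49). Then |PU| = |U − P| = 62.60.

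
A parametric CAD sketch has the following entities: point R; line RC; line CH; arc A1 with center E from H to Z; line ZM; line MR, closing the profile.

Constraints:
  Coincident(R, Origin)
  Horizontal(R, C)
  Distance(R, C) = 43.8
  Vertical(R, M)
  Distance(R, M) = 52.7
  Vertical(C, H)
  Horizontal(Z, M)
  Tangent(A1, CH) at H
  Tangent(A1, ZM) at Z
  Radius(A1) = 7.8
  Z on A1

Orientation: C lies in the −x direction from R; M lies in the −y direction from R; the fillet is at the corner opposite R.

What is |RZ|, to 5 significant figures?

63.822

R is at the origin; RC is horizontal with |RC| = 43.8 and C on the −x side, so C = (-43.800, 0.0000). RM is vertical with |RM| = 52.7 and M on the −y side, so M = (0.0000, -52.700). The virtual corner opposite R is at (-43.800, -52.700). Since A1 is tangent to CH there, EH ⟂ CH and the tangent condition forces EZ to be normal to ZM, with radius 7.8, so the center E sits 7.8 in from both sides at E = (-36.000, -44.900). That places the tangent points at H = (-43.800, -44.900) on CH and Z = (-36.000, -52.700) on ZM. Then |RZ| = |Z − R| = 63.822.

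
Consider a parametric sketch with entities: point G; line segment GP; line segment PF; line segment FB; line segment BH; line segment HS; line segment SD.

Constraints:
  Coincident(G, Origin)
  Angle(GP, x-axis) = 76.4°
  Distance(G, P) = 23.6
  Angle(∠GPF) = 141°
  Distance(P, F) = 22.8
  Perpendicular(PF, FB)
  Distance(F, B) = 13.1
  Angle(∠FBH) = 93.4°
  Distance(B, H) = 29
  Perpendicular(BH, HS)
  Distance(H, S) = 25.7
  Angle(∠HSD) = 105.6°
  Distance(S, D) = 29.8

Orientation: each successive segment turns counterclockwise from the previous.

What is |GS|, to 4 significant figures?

27.81

G is at the origin; GP runs at 76.4° with length 23.6, so P = (5.549, 22.94). ∠GPF = 141.0° gives PF at 115.4° from the x-axis; with |PF| = 22.8, F = (-4.230, 43.53). PF ⟂ FB, so FB runs at -154.6°; with |FB| = 13.1, B = (-16.06, 37.92). ∠FBH = 93.4° gives BH at -68.00° from the x-axis; with |BH| = 29.0, H = (-5.200, 11.03). The perpendicularity gives HS at right angles to BH, so HS runs at 22.00°; with |HS| = 25.7, S = (18.63, 20.65). Then |GS| = |S − G| = 27.81.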